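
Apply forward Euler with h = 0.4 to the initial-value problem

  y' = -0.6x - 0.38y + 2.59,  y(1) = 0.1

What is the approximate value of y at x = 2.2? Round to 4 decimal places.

Euler: y_{n+1} = y_n + h·f(x_n, y_n).
x=1.000000, y=0.100000: f=1.952000 → y ← 0.100000 + 0.4·1.952000 = 0.880800
x=1.400000, y=0.880800: f=1.415296 → y ← 0.880800 + 0.4·1.415296 = 1.446918
x=1.800000, y=1.446918: f=0.960171 → y ← 1.446918 + 0.4·0.960171 = 1.830987
y(2.2) ≈ 1.8310

1.8310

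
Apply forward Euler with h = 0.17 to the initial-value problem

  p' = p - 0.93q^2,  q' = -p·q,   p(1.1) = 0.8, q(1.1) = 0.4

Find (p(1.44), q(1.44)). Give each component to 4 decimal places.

1.0466, 0.2921

Euler on (p,q): p_{n+1} = p_n + h·p', q_{n+1} = q_n + h·q'.
1.100000: (0.800000, 0.400000); f=(0.651200, -0.320000) → (0.910704, 0.345600)
1.270000: (0.910704, 0.345600); f=(0.799625, -0.314739) → (1.046640, 0.292094)
(p(1.44), q(1.44)) ≈ (1.0466, 0.2921)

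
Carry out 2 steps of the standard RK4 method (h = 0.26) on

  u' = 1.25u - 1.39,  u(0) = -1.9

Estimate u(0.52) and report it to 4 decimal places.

RK4: k1 = f(s_n, u_n); k2 = f(s_n + h/2, u_n + (h/2)·k1); k3 = f(s_n + h/2, u_n + (h/2)·k2); k4 = f(s_n + h, u_n + h·k3); u_{n+1} = u_n + (h/6)·(k1 + 2k2 + 2k3 + k4).
s=0.000000, u=-1.900000:
  k1 = f(0.000000, -1.900000) = -3.765000
  k2 = f(0.130000, -2.389450) = -4.376812
  k3 = f(0.130000, -2.468986) = -4.476232
  k4 = f(0.260000, -3.063820) = -5.219775
  u ← -1.900000 + (0.26/6)·(k1 + 2k2 + 2k3 + k4) = -3.056604
s=0.260000, u=-3.056604:
  k1 = f(0.260000, -3.056604) = -5.210755
  k2 = f(0.390000, -3.734002) = -6.057503
  k3 = f(0.390000, -3.844080) = -6.195099
  k4 = f(0.520000, -4.667330) = -7.224162
  u ← -3.056604 + (0.26/6)·(k1 + 2k2 + 2k3 + k4) = -4.657343
u(0.52) ≈ -4.6573

-4.6573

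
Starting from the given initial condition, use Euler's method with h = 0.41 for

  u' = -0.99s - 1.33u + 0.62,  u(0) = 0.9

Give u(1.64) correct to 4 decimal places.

-0.2003

Euler: u_{n+1} = u_n + h·f(s_n, u_n).
s=0.000000, u=0.900000: f=-0.577000 → u ← 0.900000 + 0.41·(-0.577000) = 0.663430
s=0.410000, u=0.663430: f=-0.668262 → u ← 0.663430 + 0.41·(-0.668262) = 0.389443
s=0.820000, u=0.389443: f=-0.709759 → u ← 0.389443 + 0.41·(-0.709759) = 0.098442
s=1.230000, u=0.098442: f=-0.728627 → u ← 0.098442 + 0.41·(-0.728627) = -0.200296
u(1.64) ≈ -0.2003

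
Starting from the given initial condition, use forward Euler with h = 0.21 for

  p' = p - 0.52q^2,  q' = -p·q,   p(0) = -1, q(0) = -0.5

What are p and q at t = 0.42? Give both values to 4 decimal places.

-1.5371, -0.7622

Euler on (p,q): p_{n+1} = p_n + h·p', q_{n+1} = q_n + h·q'.
0.000000: (-1.000000, -0.500000); f=(-1.130000, -0.500000) → (-1.237300, -0.605000)
0.210000: (-1.237300, -0.605000); f=(-1.427633, -0.748566) → (-1.537103, -0.762199)
(p(0.42), q(0.42)) ≈ (-1.5371, -0.7622)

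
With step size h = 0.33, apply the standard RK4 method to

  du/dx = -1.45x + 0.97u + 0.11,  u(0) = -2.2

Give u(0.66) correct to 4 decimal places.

RK4: k1 = f(x_n, u_n); k2 = f(x_n + h/2, u_n + (h/2)·k1); k3 = f(x_n + h/2, u_n + (h/2)·k2); k4 = f(x_n + h, u_n + h·k3); u_{n+1} = u_n + (h/6)·(k1 + 2k2 + 2k3 + k4).
x=0.000000, u=-2.200000:
  k1 = f(0.000000, -2.200000) = -2.024000
  k2 = f(0.165000, -2.533960) = -2.587191
  k3 = f(0.165000, -2.626887) = -2.677330
  k4 = f(0.330000, -3.083519) = -3.359513
  u ← -2.200000 + (0.33/6)·(k1 + 2k2 + 2k3 + k4) = -3.075191
x=0.330000, u=-3.075191:
  k1 = f(0.330000, -3.075191) = -3.351435
  k2 = f(0.495000, -3.628177) = -4.127082
  k3 = f(0.495000, -3.756159) = -4.251224
  k4 = f(0.660000, -4.478095) = -5.190752
  u ← -3.075191 + (0.33/6)·(k1 + 2k2 + 2k3 + k4) = -4.466625
u(0.66) ≈ -4.4666

-4.4666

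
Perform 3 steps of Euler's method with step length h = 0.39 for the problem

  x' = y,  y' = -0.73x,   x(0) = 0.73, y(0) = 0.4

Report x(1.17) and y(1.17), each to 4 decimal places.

Euler on (x,y): x_{n+1} = x_n + h·x', y_{n+1} = y_n + h·y'.
0.000000: (0.730000, 0.400000); f=(0.400000, -0.532900) → (0.886000, 0.192169)
0.390000: (0.886000, 0.192169); f=(0.192169, -0.646780) → (0.960946, -0.060075)
0.780000: (0.960946, -0.060075); f=(-0.060075, -0.701491) → (0.937517, -0.333657)
(x(1.17), y(1.17)) ≈ (0.9375, -0.3337)

0.9375, -0.3337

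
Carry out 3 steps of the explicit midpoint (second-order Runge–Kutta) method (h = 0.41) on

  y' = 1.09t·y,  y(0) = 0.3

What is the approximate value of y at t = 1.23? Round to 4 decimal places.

Midpoint: k1 = f(t_n, y_n); k2 = f(t_n + h/2, y_n + (h/2)·k1); y_{n+1} = y_n + h·k2.
t=0.000000, y=0.300000:
  k1 = f(0.000000, 0.300000) = 0.000000
  k2 = f(0.205000, 0.300000) = 0.067035
  y ← 0.300000 + 0.41·0.067035 = 0.327484
t=0.410000, y=0.327484:
  k1 = f(0.410000, 0.327484) = 0.146353
  k2 = f(0.615000, 0.357487) = 0.239641
  y ← 0.327484 + 0.41·0.239641 = 0.425737
t=0.820000, y=0.425737:
  k1 = f(0.820000, 0.425737) = 0.380524
  k2 = f(1.025000, 0.503745) = 0.562809
  y ← 0.425737 + 0.41·0.562809 = 0.656489
y(1.23) ≈ 0.6565

0.6565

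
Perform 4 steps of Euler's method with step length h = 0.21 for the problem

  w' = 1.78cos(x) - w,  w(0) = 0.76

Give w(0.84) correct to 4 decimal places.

Euler: w_{n+1} = w_n + h·f(x_n, w_n).
x=0.000000, w=0.760000: f=1.020000 → w ← 0.760000 + 0.21·1.020000 = 0.974200
x=0.210000, w=0.974200: f=0.766695 → w ← 0.974200 + 0.21·0.766695 = 1.135206
x=0.420000, w=1.135206: f=0.490092 → w ← 1.135206 + 0.21·0.490092 = 1.238125
x=0.630000, w=1.238125: f=0.200164 → w ← 1.238125 + 0.21·0.200164 = 1.280160
w(0.84) ≈ 1.2802

1.2802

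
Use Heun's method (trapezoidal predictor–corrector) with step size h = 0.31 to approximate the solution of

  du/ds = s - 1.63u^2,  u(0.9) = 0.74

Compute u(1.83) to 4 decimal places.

0.9672

Heun: k1 = f(s_n, u_n); k2 = f(s_n + h, u_n + h·k1); u_{n+1} = u_n + (h/2)·(k1 + k2).
s=0.900000, u=0.740000:
  k1 = f(0.900000, 0.740000) = 0.007412
  k2 = f(1.210000, 0.742298) = 0.311860
  u ← 0.740000 + (0.31/2)·(0.007412 + 0.311860) = 0.789487
s=1.210000, u=0.789487:
  k1 = f(1.210000, 0.789487) = 0.194037
  k2 = f(1.520000, 0.849639) = 0.343326
  u ← 0.789487 + (0.31/2)·(0.194037 + 0.343326) = 0.872778
s=1.520000, u=0.872778:
  k1 = f(1.520000, 0.872778) = 0.278360
  k2 = f(1.830000, 0.959070) = 0.330701
  u ← 0.872778 + (0.31/2)·(0.278360 + 0.330701) = 0.967183
u(1.83) ≈ 0.9672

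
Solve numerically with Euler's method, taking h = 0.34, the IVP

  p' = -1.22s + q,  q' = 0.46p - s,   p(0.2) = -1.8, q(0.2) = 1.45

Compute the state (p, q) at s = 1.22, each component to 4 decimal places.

Euler on (p,q): p_{n+1} = p_n + h·p', q_{n+1} = q_n + h·q'.
0.200000: (-1.800000, 1.450000); f=(1.206000, -1.028000) → (-1.389960, 1.100480)
0.540000: (-1.389960, 1.100480); f=(0.441680, -1.179382) → (-1.239789, 0.699490)
0.880000: (-1.239789, 0.699490); f=(-0.374110, -1.450303) → (-1.366986, 0.206387)
(p(1.22), q(1.22)) ≈ (-1.3670, 0.2064)

-1.3670, 0.2064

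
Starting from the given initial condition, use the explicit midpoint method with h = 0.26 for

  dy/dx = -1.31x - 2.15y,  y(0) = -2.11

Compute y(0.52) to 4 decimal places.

Midpoint: k1 = f(x_n, y_n); k2 = f(x_n + h/2, y_n + (h/2)·k1); y_{n+1} = y_n + h·k2.
x=0.000000, y=-2.110000:
  k1 = f(0.000000, -2.110000) = 4.536500
  k2 = f(0.130000, -1.520255) = 3.098248
  y ← -2.110000 + 0.26·3.098248 = -1.304455
x=0.260000, y=-1.304455:
  k1 = f(0.260000, -1.304455) = 2.463979
  k2 = f(0.390000, -0.984138) = 1.604997
  y ← -1.304455 + 0.26·1.604997 = -0.887156
y(0.52) ≈ -0.8872

-0.8872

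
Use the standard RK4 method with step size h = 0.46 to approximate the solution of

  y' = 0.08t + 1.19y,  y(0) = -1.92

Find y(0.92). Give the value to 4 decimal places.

RK4: k1 = f(t_n, y_n); k2 = f(t_n + h/2, y_n + (h/2)·k1); k3 = f(t_n + h/2, y_n + (h/2)·k2); k4 = f(t_n + h, y_n + h·k3); y_{n+1} = y_n + (h/6)·(k1 + 2k2 + 2k3 + k4).
t=0.000000, y=-1.920000:
  k1 = f(0.000000, -1.920000) = -2.284800
  k2 = f(0.230000, -2.445504) = -2.891750
  k3 = f(0.230000, -2.585102) = -3.057872
  k4 = f(0.460000, -3.326621) = -3.921879
  y ← -1.920000 + (0.46/6)·(k1 + 2k2 + 2k3 + k4) = -3.308121
t=0.460000, y=-3.308121:
  k1 = f(0.460000, -3.308121) = -3.899864
  k2 = f(0.690000, -4.205089) = -4.948856
  k3 = f(0.690000, -4.446358) = -5.235966
  k4 = f(0.920000, -5.716665) = -6.729231
  y ← -3.308121 + (0.46/6)·(k1 + 2k2 + 2k3 + k4) = -5.684691
y(0.92) ≈ -5.6847

-5.6847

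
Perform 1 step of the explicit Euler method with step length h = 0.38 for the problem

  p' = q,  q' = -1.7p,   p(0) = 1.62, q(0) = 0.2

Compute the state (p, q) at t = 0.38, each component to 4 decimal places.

Euler on (p,q): p_{n+1} = p_n + h·p', q_{n+1} = q_n + h·q'.
0.000000: (1.620000, 0.200000); f=(0.200000, -2.754000) → (1.696000, -0.846520)
(p(0.38), q(0.38)) ≈ (1.6960, -0.8465)

1.6960, -0.8465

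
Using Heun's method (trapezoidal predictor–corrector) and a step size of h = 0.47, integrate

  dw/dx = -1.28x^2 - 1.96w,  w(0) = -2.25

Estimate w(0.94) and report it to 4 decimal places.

-0.8740

Heun: k1 = f(x_n, w_n); k2 = f(x_n + h, w_n + h·k1); w_{n+1} = w_n + (h/2)·(k1 + k2).
x=0.000000, w=-2.250000:
  k1 = f(0.000000, -2.250000) = 4.410000
  k2 = f(0.470000, -0.177300) = 0.064756
  w ← -2.250000 + (0.47/2)·(4.410000 + 0.064756) = -1.198432
x=0.470000, w=-1.198432:
  k1 = f(0.470000, -1.198432) = 2.066175
  k2 = f(0.940000, -0.227330) = -0.685441
  w ← -1.198432 + (0.47/2)·(2.066175 + (-0.685441)) = -0.873960
w(0.94) ≈ -0.8740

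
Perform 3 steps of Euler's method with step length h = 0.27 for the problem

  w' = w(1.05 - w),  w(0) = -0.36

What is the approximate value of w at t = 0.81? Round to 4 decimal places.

-1.0385

Euler: w_{n+1} = w_n + h·f(t_n, w_n).
t=0.000000, w=-0.360000: f=-0.507600 → w ← -0.360000 + 0.27·(-0.507600) = -0.497052
t=0.270000, w=-0.497052: f=-0.768965 → w ← -0.497052 + 0.27·(-0.768965) = -0.704673
t=0.540000, w=-0.704673: f=-1.236470 → w ← -0.704673 + 0.27·(-1.236470) = -1.038519
w(0.81) ≈ -1.0385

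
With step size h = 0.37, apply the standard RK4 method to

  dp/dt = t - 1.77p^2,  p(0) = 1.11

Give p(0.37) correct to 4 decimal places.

0.6922

RK4: k1 = f(t_n, p_n); k2 = f(t_n + h/2, p_n + (h/2)·k1); k3 = f(t_n + h/2, p_n + (h/2)·k2); k4 = f(t_n + h, p_n + h·k3); p_{n+1} = p_n + (h/6)·(k1 + 2k2 + 2k3 + k4).
t=0.000000, p=1.110000:
  k1 = f(0.000000, 1.110000) = -2.180817
  k2 = f(0.185000, 0.706549) = -0.698604
  k3 = f(0.185000, 0.980758) = -1.517540
  k4 = f(0.370000, 0.548510) = -0.162529
  p ← 1.110000 + (0.37/6)·(k1 + 2k2 + 2k3 + k4) = 0.692169
p(0.37) ≈ 0.6922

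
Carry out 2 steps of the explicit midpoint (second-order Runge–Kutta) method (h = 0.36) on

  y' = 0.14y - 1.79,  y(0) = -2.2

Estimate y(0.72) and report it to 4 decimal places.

-3.7886

Midpoint: k1 = f(x_n, y_n); k2 = f(x_n + h/2, y_n + (h/2)·k1); y_{n+1} = y_n + h·k2.
x=0.000000, y=-2.200000:
  k1 = f(0.000000, -2.200000) = -2.098000
  k2 = f(0.180000, -2.577640) = -2.150870
  y ← -2.200000 + 0.36·(-2.150870) = -2.974313
x=0.360000, y=-2.974313:
  k1 = f(0.360000, -2.974313) = -2.206404
  k2 = f(0.540000, -3.371466) = -2.262005
  y ← -2.974313 + 0.36·(-2.262005) = -3.788635
y(0.72) ≈ -3.7886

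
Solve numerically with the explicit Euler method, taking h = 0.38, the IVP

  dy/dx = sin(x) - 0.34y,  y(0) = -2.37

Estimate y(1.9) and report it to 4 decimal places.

Euler: y_{n+1} = y_n + h·f(x_n, y_n).
x=0.000000, y=-2.370000: f=0.805800 → y ← -2.370000 + 0.38·0.805800 = -2.063796
x=0.380000, y=-2.063796: f=1.072611 → y ← -2.063796 + 0.38·1.072611 = -1.656204
x=0.760000, y=-1.656204: f=1.252031 → y ← -1.656204 + 0.38·1.252031 = -1.180432
x=1.140000, y=-1.180432: f=1.309980 → y ← -1.180432 + 0.38·1.309980 = -0.682640
x=1.520000, y=-0.682640: f=1.230808 → y ← -0.682640 + 0.38·1.230808 = -0.214933
y(1.9) ≈ -0.2149

-0.2149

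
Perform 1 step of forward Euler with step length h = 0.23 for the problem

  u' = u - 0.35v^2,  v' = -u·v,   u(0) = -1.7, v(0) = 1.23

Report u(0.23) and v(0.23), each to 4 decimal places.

-2.2128, 1.7109

Euler on (u,v): u_{n+1} = u_n + h·u', v_{n+1} = v_n + h·v'.
0.000000: (-1.700000, 1.230000); f=(-2.229515, 2.091000) → (-2.212788, 1.710930)
(u(0.23), v(0.23)) ≈ (-2.2128, 1.7109)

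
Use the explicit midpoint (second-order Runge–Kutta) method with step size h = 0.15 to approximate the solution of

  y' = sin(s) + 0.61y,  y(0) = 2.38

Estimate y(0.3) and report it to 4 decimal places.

Midpoint: k1 = f(s_n, y_n); k2 = f(s_n + h/2, y_n + (h/2)·k1); y_{n+1} = y_n + h·k2.
s=0.000000, y=2.380000:
  k1 = f(0.000000, 2.380000) = 1.451800
  k2 = f(0.075000, 2.488885) = 1.593150
  y ← 2.380000 + 0.15·1.593150 = 2.618972
s=0.150000, y=2.618972:
  k1 = f(0.150000, 2.618972) = 1.747011
  k2 = f(0.225000, 2.749998) = 1.900605
  y ← 2.618972 + 0.15·1.900605 = 2.904063
y(0.3) ≈ 2.9041

2.9041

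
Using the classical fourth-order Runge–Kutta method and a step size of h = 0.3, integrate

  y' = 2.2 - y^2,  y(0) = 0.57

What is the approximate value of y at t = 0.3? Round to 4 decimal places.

RK4: k1 = f(t_n, y_n); k2 = f(t_n + h/2, y_n + (h/2)·k1); k3 = f(t_n + h/2, y_n + (h/2)·k2); k4 = f(t_n + h, y_n + h·k3); y_{n+1} = y_n + (h/6)·(k1 + 2k2 + 2k3 + k4).
t=0.000000, y=0.570000:
  k1 = f(0.000000, 0.570000) = 1.875100
  k2 = f(0.150000, 0.851265) = 1.475348
  k3 = f(0.150000, 0.791302) = 1.573841
  k4 = f(0.300000, 1.042152) = 1.113919
  y ← 0.570000 + (0.3/6)·(k1 + 2k2 + 2k3 + k4) = 1.024370
y(0.3) ≈ 1.0244

1.0244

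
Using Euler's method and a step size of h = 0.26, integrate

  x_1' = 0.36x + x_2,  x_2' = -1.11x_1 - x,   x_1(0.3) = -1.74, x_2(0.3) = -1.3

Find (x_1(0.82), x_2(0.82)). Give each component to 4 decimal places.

Euler on (x_1,x_2): x_1_{n+1} = x_1_n + h·x_1', x_2_{n+1} = x_2_n + h·x_2'.
0.300000: (-1.740000, -1.300000); f=(-1.192000, 1.631400) → (-2.049920, -0.875836)
0.560000: (-2.049920, -0.875836); f=(-0.674236, 1.715411) → (-2.225221, -0.429829)
(x_1(0.82), x_2(0.82)) ≈ (-2.2252, -0.4298)

-2.2252, -0.4298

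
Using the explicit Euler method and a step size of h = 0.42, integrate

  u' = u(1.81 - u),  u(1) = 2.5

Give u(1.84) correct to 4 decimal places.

1.8012

Euler: u_{n+1} = u_n + h·f(x_n, u_n).
x=1.000000, u=2.500000: f=-1.725000 → u ← 2.500000 + 0.42·(-1.725000) = 1.775500
x=1.420000, u=1.775500: f=0.061255 → u ← 1.775500 + 0.42·0.061255 = 1.801227
u(1.84) ≈ 1.8012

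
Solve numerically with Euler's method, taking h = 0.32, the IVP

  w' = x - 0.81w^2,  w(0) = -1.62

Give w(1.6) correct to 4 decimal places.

-100.3310

Euler: w_{n+1} = w_n + h·f(x_n, w_n).
x=0.000000, w=-1.620000: f=-2.125764 → w ← -1.620000 + 0.32·(-2.125764) = -2.300244
x=0.320000, w=-2.300244: f=-3.965811 → w ← -2.300244 + 0.32·(-3.965811) = -3.569304
x=0.640000, w=-3.569304: f=-9.679344 → w ← -3.569304 + 0.32·(-9.679344) = -6.666694
x=0.960000, w=-6.666694: f=-35.040296 → w ← -6.666694 + 0.32·(-35.040296) = -17.879589
x=1.280000, w=-17.879589: f=-257.660558 → w ← -17.879589 + 0.32·(-257.660558) = -100.330967
w(1.6) ≈ -100.3310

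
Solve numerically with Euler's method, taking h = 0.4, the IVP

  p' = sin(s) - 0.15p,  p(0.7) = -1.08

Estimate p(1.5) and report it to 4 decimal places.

Euler: p_{n+1} = p_n + h·f(s_n, p_n).
s=0.700000, p=-1.080000: f=0.806218 → p ← -1.080000 + 0.4·0.806218 = -0.757513
s=1.100000, p=-0.757513: f=1.004834 → p ← -0.757513 + 0.4·1.004834 = -0.355579
p(1.5) ≈ -0.3556

-0.3556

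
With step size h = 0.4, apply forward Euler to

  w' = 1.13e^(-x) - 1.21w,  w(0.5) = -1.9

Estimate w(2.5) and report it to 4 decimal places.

Euler: w_{n+1} = w_n + h·f(x_n, w_n).
x=0.500000, w=-1.900000: f=2.984380 → w ← -1.900000 + 0.4·2.984380 = -0.706248
x=0.900000, w=-0.706248: f=1.313984 → w ← -0.706248 + 0.4·1.313984 = -0.180655
x=1.300000, w=-0.180655: f=0.526553 → w ← -0.180655 + 0.4·0.526553 = 0.029967
x=1.700000, w=0.029967: f=0.170173 → w ← 0.029967 + 0.4·0.170173 = 0.098036
x=2.100000, w=0.098036: f=0.019753 → w ← 0.098036 + 0.4·0.019753 = 0.105937
w(2.5) ≈ 0.1059

0.1059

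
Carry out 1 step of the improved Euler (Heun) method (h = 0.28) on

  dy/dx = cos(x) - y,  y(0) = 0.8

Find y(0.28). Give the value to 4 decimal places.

0.8427

Heun: k1 = f(x_n, y_n); k2 = f(x_n + h, y_n + h·k1); y_{n+1} = y_n + (h/2)·(k1 + k2).
x=0.000000, y=0.800000:
  k1 = f(0.000000, 0.800000) = 0.200000
  k2 = f(0.280000, 0.856000) = 0.105055
  y ← 0.800000 + (0.28/2)·(0.200000 + 0.105055) = 0.842708
y(0.28) ≈ 0.8427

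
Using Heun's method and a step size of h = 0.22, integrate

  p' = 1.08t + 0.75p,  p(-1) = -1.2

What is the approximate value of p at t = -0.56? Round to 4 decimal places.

-2.1138

Heun: k1 = f(t_n, p_n); k2 = f(t_n + h, p_n + h·k1); p_{n+1} = p_n + (h/2)·(k1 + k2).
t=-1.000000, p=-1.200000:
  k1 = f(-1.000000, -1.200000) = -1.980000
  k2 = f(-0.780000, -1.635600) = -2.069100
  p ← -1.200000 + (0.22/2)·(-1.980000 + (-2.069100)) = -1.645401
t=-0.780000, p=-1.645401:
  k1 = f(-0.780000, -1.645401) = -2.076451
  k2 = f(-0.560000, -2.102220) = -2.181465
  p ← -1.645401 + (0.22/2)·(-2.076451 + (-2.181465)) = -2.113772
p(-0.56) ≈ -2.1138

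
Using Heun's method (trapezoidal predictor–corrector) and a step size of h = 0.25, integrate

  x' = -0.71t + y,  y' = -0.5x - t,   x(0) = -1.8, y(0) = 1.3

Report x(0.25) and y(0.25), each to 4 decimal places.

Heun on (x,y): k1 = f(t_n, state_n); k2 = f(t_n + h, state_n + h·k1); state_{n+1} = state_n + (h/2)·(k1 + k2).
0.000000: (-1.800000, 1.300000)
  k1 = (1.300000, 0.900000)
  predictor → (-1.475000, 1.525000)
  k2 = (1.347500, 0.487500)
  → (-1.469063, 1.473438)
(x(0.25), y(0.25)) ≈ (-1.4691, 1.4734)

-1.4691, 1.4734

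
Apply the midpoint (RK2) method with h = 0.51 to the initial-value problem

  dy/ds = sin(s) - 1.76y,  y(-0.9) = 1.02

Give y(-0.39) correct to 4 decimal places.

0.3880

Midpoint: k1 = f(s_n, y_n); k2 = f(s_n + h/2, y_n + (h/2)·k1); y_{n+1} = y_n + h·k2.
s=-0.900000, y=1.020000:
  k1 = f(-0.900000, 1.020000) = -2.578527
  k2 = f(-0.645000, 0.362476) = -1.239156
  y ← 1.020000 + 0.51·(-1.239156) = 0.388031
y(-0.39) ≈ 0.3880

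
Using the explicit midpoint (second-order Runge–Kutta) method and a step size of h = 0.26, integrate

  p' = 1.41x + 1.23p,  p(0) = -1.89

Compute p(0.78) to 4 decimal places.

-4.2946

Midpoint: k1 = f(x_n, p_n); k2 = f(x_n + h/2, p_n + (h/2)·k1); p_{n+1} = p_n + h·k2.
x=0.000000, p=-1.890000:
  k1 = f(0.000000, -1.890000) = -2.324700
  k2 = f(0.130000, -2.192211) = -2.513120
  p ← -1.890000 + 0.26·(-2.513120) = -2.543411
x=0.260000, p=-2.543411:
  k1 = f(0.260000, -2.543411) = -2.761796
  k2 = f(0.390000, -2.902445) = -3.020107
  p ← -2.543411 + 0.26·(-3.020107) = -3.328639
x=0.520000, p=-3.328639:
  k1 = f(0.520000, -3.328639) = -3.361026
  k2 = f(0.650000, -3.765572) = -3.715154
  p ← -3.328639 + 0.26·(-3.715154) = -4.294579
p(0.78) ≈ -4.2946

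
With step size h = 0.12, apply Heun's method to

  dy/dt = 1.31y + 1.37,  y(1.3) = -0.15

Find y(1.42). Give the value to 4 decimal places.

0.0019

Heun: k1 = f(t_n, y_n); k2 = f(t_n + h, y_n + h·k1); y_{n+1} = y_n + (h/2)·(k1 + k2).
t=1.300000, y=-0.150000:
  k1 = f(1.300000, -0.150000) = 1.173500
  k2 = f(1.420000, -0.009180) = 1.357974
  y ← -0.150000 + (0.12/2)·(1.173500 + 1.357974) = 0.001888
y(1.42) ≈ 0.0019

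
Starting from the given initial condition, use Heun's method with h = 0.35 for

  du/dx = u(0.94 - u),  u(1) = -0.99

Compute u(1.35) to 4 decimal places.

-2.0787

Heun: k1 = f(x_n, u_n); k2 = f(x_n + h, u_n + h·k1); u_{n+1} = u_n + (h/2)·(k1 + k2).
x=1.000000, u=-0.990000:
  k1 = f(1.000000, -0.990000) = -1.910700
  k2 = f(1.350000, -1.658745) = -4.310655
  u ← -0.990000 + (0.35/2)·(-1.910700 + (-4.310655)) = -2.078737
u(1.35) ≈ -2.0787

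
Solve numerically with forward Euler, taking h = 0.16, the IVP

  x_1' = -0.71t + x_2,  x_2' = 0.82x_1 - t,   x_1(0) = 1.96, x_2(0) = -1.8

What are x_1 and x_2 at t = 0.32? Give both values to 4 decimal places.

1.4070, -1.3491

Euler on (x_1,x_2): x_1_{n+1} = x_1_n + h·x_1', x_2_{n+1} = x_2_n + h·x_2'.
0.000000: (1.960000, -1.800000); f=(-1.800000, 1.607200) → (1.672000, -1.542848)
0.160000: (1.672000, -1.542848); f=(-1.656448, 1.211040) → (1.406968, -1.349082)
(x_1(0.32), x_2(0.32)) ≈ (1.4070, -1.3491)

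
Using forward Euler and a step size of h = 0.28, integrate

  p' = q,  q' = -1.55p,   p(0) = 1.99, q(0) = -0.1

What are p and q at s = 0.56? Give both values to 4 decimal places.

1.6922, -1.8152

Euler on (p,q): p_{n+1} = p_n + h·p', q_{n+1} = q_n + h·q'.
0.000000: (1.990000, -0.100000); f=(-0.100000, -3.084500) → (1.962000, -0.963660)
0.280000: (1.962000, -0.963660); f=(-0.963660, -3.041100) → (1.692175, -1.815168)
(p(0.56), q(0.56)) ≈ (1.6922, -1.8152)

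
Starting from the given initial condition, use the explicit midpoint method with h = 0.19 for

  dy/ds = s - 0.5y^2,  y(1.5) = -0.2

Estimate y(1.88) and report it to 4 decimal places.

Midpoint: k1 = f(s_n, y_n); k2 = f(s_n + h/2, y_n + (h/2)·k1); y_{n+1} = y_n + h·k2.
s=1.500000, y=-0.200000:
  k1 = f(1.500000, -0.200000) = 1.480000
  k2 = f(1.595000, -0.059400) = 1.593236
  y ← -0.200000 + 0.19·1.593236 = 0.102715
s=1.690000, y=0.102715:
  k1 = f(1.690000, 0.102715) = 1.684725
  k2 = f(1.785000, 0.262764) = 1.750478
  y ← 0.102715 + 0.19·1.750478 = 0.435306
y(1.88) ≈ 0.4353

0.4353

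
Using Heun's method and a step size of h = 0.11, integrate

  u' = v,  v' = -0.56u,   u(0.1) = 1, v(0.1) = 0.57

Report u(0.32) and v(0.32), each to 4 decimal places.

Heun on (u,v): k1 = f(x_n, state_n); k2 = f(x_n + h, state_n + h·k1); state_{n+1} = state_n + (h/2)·(k1 + k2).
0.100000: (1.000000, 0.570000)
  k1 = (0.570000, -0.560000)
  predictor → (1.062700, 0.508400)
  k2 = (0.508400, -0.595112)
  → (1.059312, 0.506469)
0.210000: (1.059312, 0.506469)
  k1 = (0.506469, -0.593215)
  predictor → (1.115024, 0.441215)
  k2 = (0.441215, -0.624413)
  → (1.111435, 0.439499)
(u(0.32), v(0.32)) ≈ (1.1114, 0.4395)

1.1114, 0.4395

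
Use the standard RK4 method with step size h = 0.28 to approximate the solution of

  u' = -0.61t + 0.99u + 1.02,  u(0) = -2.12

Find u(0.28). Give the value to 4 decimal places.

-2.4943

RK4: k1 = f(t_n, u_n); k2 = f(t_n + h/2, u_n + (h/2)·k1); k3 = f(t_n + h/2, u_n + (h/2)·k2); k4 = f(t_n + h, u_n + h·k3); u_{n+1} = u_n + (h/6)·(k1 + 2k2 + 2k3 + k4).
t=0.000000, u=-2.120000:
  k1 = f(0.000000, -2.120000) = -1.078800
  k2 = f(0.140000, -2.271032) = -1.313722
  k3 = f(0.140000, -2.303921) = -1.346282
  k4 = f(0.280000, -2.496959) = -1.622789
  u ← -2.120000 + (0.28/6)·(k1 + 2k2 + 2k3 + k4) = -2.494341
u(0.28) ≈ -2.4943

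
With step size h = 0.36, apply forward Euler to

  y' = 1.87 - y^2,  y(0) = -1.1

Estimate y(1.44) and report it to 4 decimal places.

Euler: y_{n+1} = y_n + h·f(t_n, y_n).
t=0.000000, y=-1.100000: f=0.660000 → y ← -1.100000 + 0.36·0.660000 = -0.862400
t=0.360000, y=-0.862400: f=1.126266 → y ← -0.862400 + 0.36·1.126266 = -0.456944
t=0.720000, y=-0.456944: f=1.661202 → y ← -0.456944 + 0.36·1.661202 = 0.141089
t=1.080000, y=0.141089: f=1.850094 → y ← 0.141089 + 0.36·1.850094 = 0.807122
y(1.44) ≈ 0.8071

0.8071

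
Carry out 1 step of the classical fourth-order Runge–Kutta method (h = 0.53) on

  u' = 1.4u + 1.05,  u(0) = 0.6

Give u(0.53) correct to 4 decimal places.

RK4: k1 = f(s_n, u_n); k2 = f(s_n + h/2, u_n + (h/2)·k1); k3 = f(s_n + h/2, u_n + (h/2)·k2); k4 = f(s_n + h, u_n + h·k3); u_{n+1} = u_n + (h/6)·(k1 + 2k2 + 2k3 + k4).
s=0.000000, u=0.600000:
  k1 = f(0.000000, 0.600000) = 1.890000
  k2 = f(0.265000, 1.100850) = 2.591190
  k3 = f(0.265000, 1.286665) = 2.851331
  k4 = f(0.530000, 2.111206) = 4.005688
  u ← 0.600000 + (0.53/6)·(k1 + 2k2 + 2k3 + k4) = 2.082298
u(0.53) ≈ 2.0823

2.0823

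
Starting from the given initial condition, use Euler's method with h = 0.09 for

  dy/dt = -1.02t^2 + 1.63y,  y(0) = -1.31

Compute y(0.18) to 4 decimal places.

-1.7233

Euler: y_{n+1} = y_n + h·f(t_n, y_n).
t=0.000000, y=-1.310000: f=-2.135300 → y ← -1.310000 + 0.09·(-2.135300) = -1.502177
t=0.090000, y=-1.502177: f=-2.456811 → y ← -1.502177 + 0.09·(-2.456811) = -1.723290
y(0.18) ≈ -1.7233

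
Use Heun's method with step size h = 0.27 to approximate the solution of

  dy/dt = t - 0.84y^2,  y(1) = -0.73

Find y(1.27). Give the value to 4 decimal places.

Heun: k1 = f(t_n, y_n); k2 = f(t_n + h, y_n + h·k1); y_{n+1} = y_n + (h/2)·(k1 + k2).
t=1.000000, y=-0.730000:
  k1 = f(1.000000, -0.730000) = 0.552364
  k2 = f(1.270000, -0.580862) = 0.986584
  y ← -0.730000 + (0.27/2)·(0.552364 + 0.986584) = -0.522242
y(1.27) ≈ -0.5222

-0.5222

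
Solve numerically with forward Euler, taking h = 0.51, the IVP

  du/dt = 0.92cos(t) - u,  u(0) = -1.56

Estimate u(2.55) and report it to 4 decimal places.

Euler: u_{n+1} = u_n + h·f(t_n, u_n).
t=0.000000, u=-1.560000: f=2.480000 → u ← -1.560000 + 0.51·2.480000 = -0.295200
t=0.510000, u=-0.295200: f=1.098125 → u ← -0.295200 + 0.51·1.098125 = 0.264844
t=1.020000, u=0.264844: f=0.216653 → u ← 0.264844 + 0.51·0.216653 = 0.375337
t=1.530000, u=0.375337: f=-0.337815 → u ← 0.375337 + 0.51·(-0.337815) = 0.203051
t=2.040000, u=0.203051: f=-0.619053 → u ← 0.203051 + 0.51·(-0.619053) = -0.112666
u(2.55) ≈ -0.1127

-0.1127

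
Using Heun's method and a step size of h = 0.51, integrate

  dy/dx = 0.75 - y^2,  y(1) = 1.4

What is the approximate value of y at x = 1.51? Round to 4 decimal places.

Heun: k1 = f(x_n, y_n); k2 = f(x_n + h, y_n + h·k1); y_{n+1} = y_n + (h/2)·(k1 + k2).
x=1.000000, y=1.400000:
  k1 = f(1.000000, 1.400000) = -1.210000
  k2 = f(1.510000, 0.782900) = 0.137068
  y ← 1.400000 + (0.51/2)·(-1.210000 + 0.137068) = 1.126402
y(1.51) ≈ 1.1264

1.1264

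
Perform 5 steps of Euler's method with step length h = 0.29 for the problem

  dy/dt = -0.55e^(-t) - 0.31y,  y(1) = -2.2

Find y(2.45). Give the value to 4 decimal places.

Euler: y_{n+1} = y_n + h·f(t_n, y_n).
t=1.000000, y=-2.200000: f=0.479666 → y ← -2.200000 + 0.29·0.479666 = -2.060897
t=1.290000, y=-2.060897: f=0.487479 → y ← -2.060897 + 0.29·0.487479 = -1.919528
t=1.580000, y=-1.919528: f=0.481767 → y ← -1.919528 + 0.29·0.481767 = -1.779815
t=1.870000, y=-1.779815: f=0.466975 → y ← -1.779815 + 0.29·0.466975 = -1.644393
t=2.160000, y=-1.644393: f=0.446333 → y ← -1.644393 + 0.29·0.446333 = -1.514956
y(2.45) ≈ -1.5150

-1.5150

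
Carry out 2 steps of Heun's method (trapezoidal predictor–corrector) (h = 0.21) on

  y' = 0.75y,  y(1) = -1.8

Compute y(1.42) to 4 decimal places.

Heun: k1 = f(t_n, y_n); k2 = f(t_n + h, y_n + h·k1); y_{n+1} = y_n + (h/2)·(k1 + k2).
t=1.000000, y=-1.800000:
  k1 = f(1.000000, -1.800000) = -1.350000
  k2 = f(1.210000, -2.083500) = -1.562625
  y ← -1.800000 + (0.21/2)·(-1.350000 + (-1.562625)) = -2.105826
t=1.210000, y=-2.105826:
  k1 = f(1.210000, -2.105826) = -1.579369
  k2 = f(1.420000, -2.437493) = -1.828120
  y ← -2.105826 + (0.21/2)·(-1.579369 + (-1.828120)) = -2.463612
y(1.42) ≈ -2.4636

-2.4636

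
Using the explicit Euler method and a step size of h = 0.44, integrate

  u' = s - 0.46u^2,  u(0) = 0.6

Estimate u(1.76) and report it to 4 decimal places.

Euler: u_{n+1} = u_n + h·f(s_n, u_n).
s=0.000000, u=0.600000: f=-0.165600 → u ← 0.600000 + 0.44·(-0.165600) = 0.527136
s=0.440000, u=0.527136: f=0.312179 → u ← 0.527136 + 0.44·0.312179 = 0.664495
s=0.880000, u=0.664495: f=0.676886 → u ← 0.664495 + 0.44·0.676886 = 0.962324
s=1.320000, u=0.962324: f=0.894009 → u ← 0.962324 + 0.44·0.894009 = 1.355688
u(1.76) ≈ 1.3557

1.3557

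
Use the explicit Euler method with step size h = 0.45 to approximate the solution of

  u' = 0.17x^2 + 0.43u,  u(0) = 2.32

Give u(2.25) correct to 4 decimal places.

6.1471

Euler: u_{n+1} = u_n + h·f(x_n, u_n).
x=0.000000, u=2.320000: f=0.997600 → u ← 2.320000 + 0.45·0.997600 = 2.768920
x=0.450000, u=2.768920: f=1.225061 → u ← 2.768920 + 0.45·1.225061 = 3.320197
x=0.900000, u=3.320197: f=1.565385 → u ← 3.320197 + 0.45·1.565385 = 4.024620
x=1.350000, u=4.024620: f=2.040412 → u ← 4.024620 + 0.45·2.040412 = 4.942806
x=1.800000, u=4.942806: f=2.676206 → u ← 4.942806 + 0.45·2.676206 = 6.147099
u(2.25) ≈ 6.1471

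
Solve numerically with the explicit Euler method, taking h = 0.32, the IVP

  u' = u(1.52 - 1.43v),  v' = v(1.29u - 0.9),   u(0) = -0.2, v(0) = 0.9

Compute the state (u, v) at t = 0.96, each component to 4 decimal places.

-0.3494, 0.2130

Euler on (u,v): u_{n+1} = u_n + h·u', v_{n+1} = v_n + h·v'.
0.000000: (-0.200000, 0.900000); f=(-0.046600, -1.042200) → (-0.214912, 0.566496)
0.320000: (-0.214912, 0.566496); f=(-0.152568, -0.666900) → (-0.263734, 0.353088)
0.640000: (-0.263734, 0.353088); f=(-0.267712, -0.437906) → (-0.349402, 0.212958)
(u(0.96), v(0.96)) ≈ (-0.3494, 0.2130)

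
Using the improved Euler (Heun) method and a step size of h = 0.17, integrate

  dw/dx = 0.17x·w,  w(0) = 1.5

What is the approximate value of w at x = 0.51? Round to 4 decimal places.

Heun: k1 = f(x_n, w_n); k2 = f(x_n + h, w_n + h·k1); w_{n+1} = w_n + (h/2)·(k1 + k2).
x=0.000000, w=1.500000:
  k1 = f(0.000000, 1.500000) = 0.000000
  k2 = f(0.170000, 1.500000) = 0.043350
  w ← 1.500000 + (0.17/2)·(0.000000 + 0.043350) = 1.503685
x=0.170000, w=1.503685:
  k1 = f(0.170000, 1.503685) = 0.043456
  k2 = f(0.340000, 1.511072) = 0.087340
  w ← 1.503685 + (0.17/2)·(0.043456 + 0.087340) = 1.514802
x=0.340000, w=1.514802:
  k1 = f(0.340000, 1.514802) = 0.087556
  k2 = f(0.510000, 1.529687) = 0.132624
  w ← 1.514802 + (0.17/2)·(0.087556 + 0.132624) = 1.533518
w(0.51) ≈ 1.5335

1.5335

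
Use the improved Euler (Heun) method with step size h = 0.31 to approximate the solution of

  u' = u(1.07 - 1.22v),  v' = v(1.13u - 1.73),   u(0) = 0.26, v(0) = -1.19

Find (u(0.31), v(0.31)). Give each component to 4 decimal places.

0.4963, -0.8016

Heun on (u,v): k1 = f(t_n, state_n); k2 = f(t_n + h, state_n + h·k1); state_{n+1} = state_n + (h/2)·(k1 + k2).
0.000000: (0.260000, -1.190000)
  k1 = (0.655668, 1.709078)
  predictor → (0.463257, -0.660186)
  k2 = (0.868805, 0.796527)
  → (0.496293, -0.801631)
(u(0.31), v(0.31)) ≈ (0.4963, -0.8016)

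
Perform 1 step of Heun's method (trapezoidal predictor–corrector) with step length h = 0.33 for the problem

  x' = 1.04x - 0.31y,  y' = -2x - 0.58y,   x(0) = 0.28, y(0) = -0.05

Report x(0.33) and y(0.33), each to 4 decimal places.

Heun on (x,y): k1 = f(t_n, state_n); k2 = f(t_n + h, state_n + h·k1); state_{n+1} = state_n + (h/2)·(k1 + k2).
0.000000: (0.280000, -0.050000)
  k1 = (0.306700, -0.531000)
  predictor → (0.381211, -0.225230)
  k2 = (0.466281, -0.631789)
  → (0.407542, -0.241860)
(x(0.33), y(0.33)) ≈ (0.4075, -0.2419)

0.4075, -0.2419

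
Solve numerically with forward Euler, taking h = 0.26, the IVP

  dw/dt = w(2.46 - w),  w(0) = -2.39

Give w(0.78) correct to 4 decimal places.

Euler: w_{n+1} = w_n + h·f(t_n, w_n).
t=0.000000, w=-2.390000: f=-11.591500 → w ← -2.390000 + 0.26·(-11.591500) = -5.403790
t=0.260000, w=-5.403790: f=-42.494270 → w ← -5.403790 + 0.26·(-42.494270) = -16.452300
t=0.520000, w=-16.452300: f=-311.150838 → w ← -16.452300 + 0.26·(-311.150838) = -97.351518
w(0.78) ≈ -97.3515

-97.3515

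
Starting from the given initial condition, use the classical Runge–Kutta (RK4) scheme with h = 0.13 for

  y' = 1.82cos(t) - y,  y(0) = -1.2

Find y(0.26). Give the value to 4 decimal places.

RK4: k1 = f(t_n, y_n); k2 = f(t_n + h/2, y_n + (h/2)·k1); k3 = f(t_n + h/2, y_n + (h/2)·k2); k4 = f(t_n + h, y_n + h·k3); y_{n+1} = y_n + (h/6)·(k1 + 2k2 + 2k3 + k4).
t=0.000000, y=-1.200000:
  k1 = f(0.000000, -1.200000) = 3.020000
  k2 = f(0.065000, -1.003700) = 2.819857
  k3 = f(0.065000, -1.016709) = 2.832866
  k4 = f(0.130000, -0.831727) = 2.636370
  y ← -1.200000 + (0.13/6)·(k1 + 2k2 + 2k3 + k4) = -0.832494
t=0.130000, y=-0.832494:
  k1 = f(0.130000, -0.832494) = 2.637137
  k2 = f(0.195000, -0.661080) = 2.446587
  k3 = f(0.195000, -0.673466) = 2.458973
  k4 = f(0.260000, -0.512828) = 2.271657
  y ← -0.832494 + (0.13/6)·(k1 + 2k2 + 2k3 + k4) = -0.513563
y(0.26) ≈ -0.5136

-0.5136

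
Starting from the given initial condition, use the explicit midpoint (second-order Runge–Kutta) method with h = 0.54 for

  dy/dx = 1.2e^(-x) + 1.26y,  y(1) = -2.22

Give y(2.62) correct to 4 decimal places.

-14.1701

Midpoint: k1 = f(x_n, y_n); k2 = f(x_n + h/2, y_n + (h/2)·k1); y_{n+1} = y_n + h·k2.
x=1.000000, y=-2.220000:
  k1 = f(1.000000, -2.220000) = -2.355745
  k2 = f(1.270000, -2.856051) = -3.261626
  y ← -2.220000 + 0.54·(-3.261626) = -3.981278
x=1.540000, y=-3.981278:
  k1 = f(1.540000, -3.981278) = -4.759153
  k2 = f(1.810000, -5.266250) = -6.439090
  y ← -3.981278 + 0.54·(-6.439090) = -7.458387
x=2.080000, y=-7.458387:
  k1 = f(2.080000, -7.458387) = -9.247651
  k2 = f(2.350000, -9.955252) = -12.429175
  y ← -7.458387 + 0.54·(-12.429175) = -14.170141
y(2.62) ≈ -14.1701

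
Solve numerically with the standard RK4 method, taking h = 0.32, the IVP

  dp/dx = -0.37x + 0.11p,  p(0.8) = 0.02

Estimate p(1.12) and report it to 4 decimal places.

RK4: k1 = f(x_n, p_n); k2 = f(x_n + h/2, p_n + (h/2)·k1); k3 = f(x_n + h/2, p_n + (h/2)·k2); k4 = f(x_n + h, p_n + h·k3); p_{n+1} = p_n + (h/6)·(k1 + 2k2 + 2k3 + k4).
x=0.800000, p=0.020000:
  k1 = f(0.800000, 0.020000) = -0.293800
  k2 = f(0.960000, -0.027008) = -0.358171
  k3 = f(0.960000, -0.037307) = -0.359304
  k4 = f(1.120000, -0.094977) = -0.424847
  p ← 0.020000 + (0.32/6)·(k1 + 2k2 + 2k3 + k4) = -0.094858
p(1.12) ≈ -0.0949

-0.0949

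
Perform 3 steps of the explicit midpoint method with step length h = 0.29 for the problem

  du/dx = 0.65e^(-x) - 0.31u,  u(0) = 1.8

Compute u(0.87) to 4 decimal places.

Midpoint: k1 = f(x_n, u_n); k2 = f(x_n + h/2, u_n + (h/2)·k1); u_{n+1} = u_n + h·k2.
x=0.000000, u=1.800000:
  k1 = f(0.000000, 1.800000) = 0.092000
  k2 = f(0.145000, 1.813340) = 0.000129
  u ← 1.800000 + 0.29·0.000129 = 1.800037
x=0.290000, u=1.800037:
  k1 = f(0.290000, 1.800037) = -0.071640
  k2 = f(0.435000, 1.789650) = -0.134069
  u ← 1.800037 + 0.29·(-0.134069) = 1.761157
x=0.580000, u=1.761157:
  k1 = f(0.580000, 1.761157) = -0.182025
  k2 = f(0.725000, 1.734764) = -0.222966
  u ← 1.761157 + 0.29·(-0.222966) = 1.696497
u(0.87) ≈ 1.6965

1.6965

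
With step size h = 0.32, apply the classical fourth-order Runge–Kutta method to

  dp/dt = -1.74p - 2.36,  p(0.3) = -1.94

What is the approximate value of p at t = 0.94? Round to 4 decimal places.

-1.5483

RK4: k1 = f(t_n, p_n); k2 = f(t_n + h/2, p_n + (h/2)·k1); k3 = f(t_n + h/2, p_n + (h/2)·k2); k4 = f(t_n + h, p_n + h·k3); p_{n+1} = p_n + (h/6)·(k1 + 2k2 + 2k3 + k4).
t=0.300000, p=-1.940000:
  k1 = f(0.300000, -1.940000) = 1.015600
  k2 = f(0.460000, -1.777504) = 0.732857
  k3 = f(0.460000, -1.822743) = 0.811573
  k4 = f(0.620000, -1.680297) = 0.563716
  p ← -1.940000 + (0.32/6)·(k1 + 2k2 + 2k3 + k4) = -1.691031
t=0.620000, p=-1.691031:
  k1 = f(0.620000, -1.691031) = 0.582393
  k2 = f(0.780000, -1.597848) = 0.420255
  k3 = f(0.780000, -1.623790) = 0.465394
  k4 = f(0.940000, -1.542104) = 0.323262
  p ← -1.691031 + (0.32/6)·(k1 + 2k2 + 2k3 + k4) = -1.548260
p(0.94) ≈ -1.5483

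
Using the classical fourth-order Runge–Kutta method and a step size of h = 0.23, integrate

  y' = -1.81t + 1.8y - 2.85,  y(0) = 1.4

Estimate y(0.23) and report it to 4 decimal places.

RK4: k1 = f(t_n, y_n); k2 = f(t_n + h/2, y_n + (h/2)·k1); k3 = f(t_n + h/2, y_n + (h/2)·k2); k4 = f(t_n + h, y_n + h·k3); y_{n+1} = y_n + (h/6)·(k1 + 2k2 + 2k3 + k4).
t=0.000000, y=1.400000:
  k1 = f(0.000000, 1.400000) = -0.330000
  k2 = f(0.115000, 1.362050) = -0.606460
  k3 = f(0.115000, 1.330257) = -0.663687
  k4 = f(0.230000, 1.247352) = -1.021067
  y ← 1.400000 + (0.23/6)·(k1 + 2k2 + 2k3 + k4) = 1.250831
y(0.23) ≈ 1.2508

1.2508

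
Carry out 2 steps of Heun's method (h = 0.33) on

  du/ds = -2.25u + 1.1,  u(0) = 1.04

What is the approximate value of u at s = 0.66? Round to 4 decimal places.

0.6455

Heun: k1 = f(s_n, u_n); k2 = f(s_n + h, u_n + h·k1); u_{n+1} = u_n + (h/2)·(k1 + k2).
s=0.000000, u=1.040000:
  k1 = f(0.000000, 1.040000) = -1.240000
  k2 = f(0.330000, 0.630800) = -0.319300
  u ← 1.040000 + (0.33/2)·(-1.240000 + (-0.319300)) = 0.782716
s=0.330000, u=0.782716:
  k1 = f(0.330000, 0.782716) = -0.661110
  k2 = f(0.660000, 0.564549) = -0.170236
  u ← 0.782716 + (0.33/2)·(-0.661110 + (-0.170236)) = 0.645543
u(0.66) ≈ 0.6455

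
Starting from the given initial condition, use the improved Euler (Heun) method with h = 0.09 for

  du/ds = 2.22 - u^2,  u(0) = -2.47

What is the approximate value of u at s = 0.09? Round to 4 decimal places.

Heun: k1 = f(s_n, u_n); k2 = f(s_n + h, u_n + h·k1); u_{n+1} = u_n + (h/2)·(k1 + k2).
s=0.000000, u=-2.470000:
  k1 = f(0.000000, -2.470000) = -3.880900
  k2 = f(0.090000, -2.819281) = -5.728345
  u ← -2.470000 + (0.09/2)·(-3.880900 + (-5.728345)) = -2.902416
u(0.09) ≈ -2.9024

-2.9024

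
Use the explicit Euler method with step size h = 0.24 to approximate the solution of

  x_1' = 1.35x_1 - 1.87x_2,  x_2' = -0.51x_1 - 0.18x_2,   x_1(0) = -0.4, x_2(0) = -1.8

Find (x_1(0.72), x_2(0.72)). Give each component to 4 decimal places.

Euler on (x_1,x_2): x_1_{n+1} = x_1_n + h·x_1', x_2_{n+1} = x_2_n + h·x_2'.
0.000000: (-0.400000, -1.800000); f=(2.826000, 0.528000) → (0.278240, -1.673280)
0.240000: (0.278240, -1.673280); f=(3.504658, 0.159288) → (1.119358, -1.635051)
0.480000: (1.119358, -1.635051); f=(4.568678, -0.276563) → (2.215841, -1.701426)
(x_1(0.72), x_2(0.72)) ≈ (2.2158, -1.7014)

2.2158, -1.7014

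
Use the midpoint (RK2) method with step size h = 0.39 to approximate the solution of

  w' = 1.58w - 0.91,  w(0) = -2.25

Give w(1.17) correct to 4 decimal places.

Midpoint: k1 = f(t_n, w_n); k2 = f(t_n + h/2, w_n + (h/2)·k1); w_{n+1} = w_n + h·k2.
t=0.000000, w=-2.250000:
  k1 = f(0.000000, -2.250000) = -4.465000
  k2 = f(0.195000, -3.120675) = -5.840667
  w ← -2.250000 + 0.39·(-5.840667) = -4.527860
t=0.390000, w=-4.527860:
  k1 = f(0.390000, -4.527860) = -8.064019
  k2 = f(0.585000, -6.100344) = -10.548543
  w ← -4.527860 + 0.39·(-10.548543) = -8.641792
t=0.780000, w=-8.641792:
  k1 = f(0.780000, -8.641792) = -14.564031
  k2 = f(0.975000, -11.481778) = -19.051209
  w ← -8.641792 + 0.39·(-19.051209) = -16.071763
w(1.17) ≈ -16.0718

-16.0718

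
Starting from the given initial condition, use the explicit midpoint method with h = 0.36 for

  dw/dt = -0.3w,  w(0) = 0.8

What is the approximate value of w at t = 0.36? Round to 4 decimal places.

Midpoint: k1 = f(t_n, w_n); k2 = f(t_n + h/2, w_n + (h/2)·k1); w_{n+1} = w_n + h·k2.
t=0.000000, w=0.800000:
  k1 = f(0.000000, 0.800000) = -0.240000
  k2 = f(0.180000, 0.756800) = -0.227040
  w ← 0.800000 + 0.36·(-0.227040) = 0.718266
w(0.36) ≈ 0.7183

0.7183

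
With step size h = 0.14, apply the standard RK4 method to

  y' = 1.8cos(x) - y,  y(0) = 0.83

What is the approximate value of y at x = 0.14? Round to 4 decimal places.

0.9559

RK4: k1 = f(x_n, y_n); k2 = f(x_n + h/2, y_n + (h/2)·k1); k3 = f(x_n + h/2, y_n + (h/2)·k2); k4 = f(x_n + h, y_n + h·k3); y_{n+1} = y_n + (h/6)·(k1 + 2k2 + 2k3 + k4).
x=0.000000, y=0.830000:
  k1 = f(0.000000, 0.830000) = 0.970000
  k2 = f(0.070000, 0.897900) = 0.897692
  k3 = f(0.070000, 0.892838) = 0.902753
  k4 = f(0.140000, 0.956385) = 0.826003
  y ← 0.830000 + (0.14/6)·(k1 + 2k2 + 2k3 + k4) = 0.955928
y(0.14) ≈ 0.9559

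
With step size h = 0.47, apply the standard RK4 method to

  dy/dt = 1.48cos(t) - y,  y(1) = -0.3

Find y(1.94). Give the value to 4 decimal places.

RK4: k1 = f(t_n, y_n); k2 = f(t_n + h/2, y_n + (h/2)·k1); k3 = f(t_n + h/2, y_n + (h/2)·k2); k4 = f(t_n + h, y_n + h·k3); y_{n+1} = y_n + (h/6)·(k1 + 2k2 + 2k3 + k4).
t=1.000000, y=-0.300000:
  k1 = f(1.000000, -0.300000) = 1.099647
  k2 = f(1.235000, -0.041583) = 0.529274
  k3 = f(1.235000, -0.175621) = 0.663312
  k4 = f(1.470000, 0.011757) = 0.137170
  y ← -0.300000 + (0.47/6)·(k1 + 2k2 + 2k3 + k4) = -0.016278
t=1.470000, y=-0.016278:
  k1 = f(1.470000, -0.016278) = 0.165204
  k2 = f(1.705000, 0.022545) = -0.220571
  k3 = f(1.705000, -0.068112) = -0.129914
  k4 = f(1.940000, -0.077337) = -0.456755
  y ← -0.016278 + (0.47/6)·(k1 + 2k2 + 2k3 + k4) = -0.094025
y(1.94) ≈ -0.0940

-0.0940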